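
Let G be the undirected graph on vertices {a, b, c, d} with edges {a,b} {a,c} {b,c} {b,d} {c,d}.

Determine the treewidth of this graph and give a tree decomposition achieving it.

The largest bag has 3 vertices, giving width 2; this decomposition certifies tw(G) ≤ 2. On the other hand G contains the 3-clique {b, c, d}. A clique must lie in a single bag of any decomposition, so no decomposition can have width below 2. Therefore the treewidth is 2.

Treewidth 2.
Bags: B1 = {a, b, c}  B2 = {b, c, d}
Tree: B1–B2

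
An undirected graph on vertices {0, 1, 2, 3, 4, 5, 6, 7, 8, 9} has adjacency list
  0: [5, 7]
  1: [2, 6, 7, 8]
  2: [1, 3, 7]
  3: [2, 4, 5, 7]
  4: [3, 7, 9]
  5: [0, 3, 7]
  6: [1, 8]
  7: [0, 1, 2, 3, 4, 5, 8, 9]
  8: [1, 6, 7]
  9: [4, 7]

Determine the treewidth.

A width-2 tree decomposition is:
Bags: B1 = {1, 2, 7}  B2 = {2, 3, 7}  B3 = {3, 4, 7}  B4 = {1, 7, 8}  B5 = {3, 5, 7}  B6 = {1, 6, 8}  B7 = {0, 5, 7}  B8 = {4, 7, 9}
Tree: B1–B2, B2–B3, B1–B4, B3–B5, B4–B6, B5–B7, B3–B8
Every bag has size at most 3, so the width is 3 − 1 = 2 and tw(G) ≤ 2. For the lower bound, the 3 vertices {1, 6, 8} are pairwise adjacent, and any tree decomposition puts a clique entirely inside one bag — forcing width ≥ 2. Hence tw(G) = 2 exactly.

2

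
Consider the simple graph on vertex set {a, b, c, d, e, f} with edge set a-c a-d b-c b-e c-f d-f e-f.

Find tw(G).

2

A width-2 tree decomposition is:
Bags: B1 = {b, c, e}  B2 = {c, e, f}  B3 = {a, c, f}  B4 = {a, d, f}
Tree: B1–B2, B2–B3, B3–B4
Each bag holds 3 vertices, so the decomposition has width 2, which upper-bounds the treewidth. For the lower bound, G contains the cycle b–e–f–c–b, so G is not a forest; only forests have treewidth ≤ 1, hence tw(G) ≥ 2. Combining the bounds, tw(G) = 2.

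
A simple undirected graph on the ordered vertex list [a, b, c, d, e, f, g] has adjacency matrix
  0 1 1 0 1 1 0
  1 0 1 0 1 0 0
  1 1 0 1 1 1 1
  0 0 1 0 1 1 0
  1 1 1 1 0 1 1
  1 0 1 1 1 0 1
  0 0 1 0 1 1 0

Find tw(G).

A width-3 tree decomposition is:
Bags: B1 = {c, e, f, g}  B2 = {a, c, e, f}  B3 = {a, b, c, e}  B4 = {c, d, e, f}
Tree: B1–B2, B2–B3, B2–B4
Every bag has size at most 4, so the width is 4 − 1 = 3 and tw(G) ≤ 3. For the lower bound, the 4 vertices {c, d, e, f} are pairwise adjacent, and any tree decomposition puts a clique entirely inside one bag — forcing width ≥ 3. Therefore the treewidth is 3.

3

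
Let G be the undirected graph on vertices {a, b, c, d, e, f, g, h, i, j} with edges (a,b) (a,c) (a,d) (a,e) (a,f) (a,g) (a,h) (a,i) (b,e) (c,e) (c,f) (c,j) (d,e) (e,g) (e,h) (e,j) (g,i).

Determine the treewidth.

2

A width-2 tree decomposition is:
Bags: B1 = {a, e, g}  B2 = {a, c, e}  B3 = {a, b, e}  B4 = {a, c, f}  B5 = {c, e, j}  B6 = {a, e, h}  B7 = {a, g, i}  B8 = {a, d, e}
Tree: B1–B2, B2–B3, B2–B4, B2–B5, B2–B6, B1–B7, B1–B8
Each bag holds 3 vertices, so the decomposition has width 2, which upper-bounds the treewidth. Conversely, {c, e, j} is a clique of size 3, and the vertices of any clique must share a bag in every tree decomposition; so some bag has ≥ 3 vertices and tw(G) ≥ 2. The upper and lower bounds meet at 2, so that is the treewidth.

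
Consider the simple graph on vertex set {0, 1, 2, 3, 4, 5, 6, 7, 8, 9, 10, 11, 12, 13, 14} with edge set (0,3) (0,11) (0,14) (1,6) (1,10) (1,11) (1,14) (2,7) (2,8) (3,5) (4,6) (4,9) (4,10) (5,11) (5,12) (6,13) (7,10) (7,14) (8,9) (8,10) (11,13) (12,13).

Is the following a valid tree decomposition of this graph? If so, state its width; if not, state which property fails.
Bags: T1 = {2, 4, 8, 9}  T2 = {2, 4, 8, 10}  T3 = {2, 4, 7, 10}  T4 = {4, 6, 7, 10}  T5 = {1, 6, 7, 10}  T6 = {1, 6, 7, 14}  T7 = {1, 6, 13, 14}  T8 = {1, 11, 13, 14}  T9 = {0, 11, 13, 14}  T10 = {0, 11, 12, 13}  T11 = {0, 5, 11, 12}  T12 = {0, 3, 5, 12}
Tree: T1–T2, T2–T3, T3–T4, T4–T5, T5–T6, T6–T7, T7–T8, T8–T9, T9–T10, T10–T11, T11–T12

Yes; width 3.

Vertex coverage: the bags together contain {0, 1, 2, 3, 4, 5, 6, 7, 8, 9, 10, 11, 12, 13, 14}, the full vertex set. Edge coverage: each edge of G has both endpoints in at least one bag. Running intersection: for every vertex, the bags containing it form a connected subtree. All three properties hold, so this is a valid tree decomposition of width max|bag| − 1 = 3, and hence tw(G) ≤ 3.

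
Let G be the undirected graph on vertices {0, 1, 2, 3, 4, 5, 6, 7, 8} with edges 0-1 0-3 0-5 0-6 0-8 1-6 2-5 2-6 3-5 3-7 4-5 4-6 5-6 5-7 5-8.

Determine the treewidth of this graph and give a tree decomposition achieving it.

The largest bag has 3 vertices, giving width 2; this decomposition certifies tw(G) ≤ 2. On the other hand G contains the 3-clique {0, 1, 6}. A clique must lie in a single bag of any decomposition, so no decomposition can have width below 2. Therefore the treewidth is 2.

Treewidth 2.
Bags: B1 = {0, 5, 6}  B2 = {0, 5, 8}  B3 = {0, 1, 6}  B4 = {2, 5, 6}  B5 = {4, 5, 6}  B6 = {0, 3, 5}  B7 = {3, 5, 7}
Tree: B1–B2, B1–B3, B1–B4, B1–B5, B1–B6, B6–B7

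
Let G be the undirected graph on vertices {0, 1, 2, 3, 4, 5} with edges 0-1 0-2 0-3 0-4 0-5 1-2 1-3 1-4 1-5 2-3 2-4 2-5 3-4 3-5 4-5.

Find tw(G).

A width-5 tree decomposition is:
Bags: B1 = {0, 1, 2, 3, 4, 5}
Tree: (single bag)
A single bag containing all 6 vertices is trivially a valid decomposition of width 5. Conversely, {0, 1, 2, 3, 4, 5} is a clique of size 6, and the vertices of any clique must share a bag in every tree decomposition; so some bag has ≥ 6 vertices and tw(G) ≥ 5. Therefore the treewidth is 5.

5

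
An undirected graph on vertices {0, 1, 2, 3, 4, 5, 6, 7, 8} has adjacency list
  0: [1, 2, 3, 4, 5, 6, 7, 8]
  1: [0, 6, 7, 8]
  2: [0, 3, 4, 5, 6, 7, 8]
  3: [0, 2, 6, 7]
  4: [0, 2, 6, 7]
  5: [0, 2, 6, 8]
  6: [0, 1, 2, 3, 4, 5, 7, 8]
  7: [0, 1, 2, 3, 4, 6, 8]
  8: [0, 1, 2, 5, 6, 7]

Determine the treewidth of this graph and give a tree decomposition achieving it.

Treewidth 4.
One such decomposition:
Bags: B1 = {0, 2, 6, 7, 8}  B2 = {0, 2, 4, 6, 7}  B3 = {0, 1, 6, 7, 8}  B4 = {0, 2, 5, 6, 8}  B5 = {0, 2, 3, 6, 7}
Tree: B1–B2, B1–B3, B1–B4, B2–B5

Each bag holds 5 vertices, so the decomposition has width 4, which upper-bounds the treewidth. Conversely, {0, 1, 6, 7, 8} is a clique of size 5, and the vertices of any clique must share a bag in every tree decomposition; so some bag has ≥ 5 vertices and tw(G) ≥ 4. The upper and lower bounds meet at 4, so that is the treewidth.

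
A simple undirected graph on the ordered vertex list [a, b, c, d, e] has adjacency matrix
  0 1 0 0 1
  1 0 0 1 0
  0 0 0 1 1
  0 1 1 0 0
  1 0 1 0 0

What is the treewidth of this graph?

A width-2 tree decomposition is:
Bags: B1 = {a, b, d}  B2 = {a, c, d}  B3 = {a, c, e}
Tree: B1–B2, B2–B3
The largest bag has 3 vertices, giving width 2; this decomposition certifies tw(G) ≤ 2. For the lower bound, G contains the cycle a–b–d–c–e–a, so G is not a forest; only forests have treewidth ≤ 1, hence tw(G) ≥ 2. Combining the bounds, tw(G) = 2.

2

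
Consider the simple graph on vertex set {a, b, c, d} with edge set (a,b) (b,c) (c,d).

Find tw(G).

A width-1 tree decomposition is:
Bags: B1 = {a, b}  B2 = {b, c}  B3 = {c, d}
Tree: B1–B2, B2–B3
The largest bag has 2 vertices, giving width 1; this decomposition certifies tw(G) ≤ 1. G has an edge, so its treewidth is at least 1. Therefore the treewidth is 1.

1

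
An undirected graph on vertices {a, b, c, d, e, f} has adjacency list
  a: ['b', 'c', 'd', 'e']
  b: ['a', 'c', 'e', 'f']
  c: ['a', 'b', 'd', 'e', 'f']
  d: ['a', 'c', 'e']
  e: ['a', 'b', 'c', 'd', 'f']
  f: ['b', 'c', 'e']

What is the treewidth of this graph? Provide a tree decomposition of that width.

Treewidth 3.
One such decomposition:
Bags: B1 = {a, b, c, e}  B2 = {a, c, d, e}  B3 = {b, c, e, f}
Tree: B1–B2, B1–B3

The largest bag has 4 vertices, giving width 3; this decomposition certifies tw(G) ≤ 3. For the lower bound, the 4 vertices {a, c, d, e} are pairwise adjacent, and any tree decomposition puts a clique entirely inside one bag — forcing width ≥ 3. Hence tw(G) = 3 exactly.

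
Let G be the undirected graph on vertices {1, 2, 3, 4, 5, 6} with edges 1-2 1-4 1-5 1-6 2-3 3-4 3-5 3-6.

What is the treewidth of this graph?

A width-2 tree decomposition is:
Bags: B1 = {1, 3, 6}  B2 = {1, 3, 4}  B3 = {1, 2, 3}  B4 = {1, 3, 5}
Tree: B1–B2, B2–B3, B3–B4
Every bag has size at most 3, so the width is 3 − 1 = 2 and tw(G) ≤ 2. Since 6–1–4–3–6 is a cycle in G, G is not acyclic. Forests are exactly the graphs of treewidth ≤ 1, so tw(G) ≥ 2. Hence tw(G) = 2 exactly.

2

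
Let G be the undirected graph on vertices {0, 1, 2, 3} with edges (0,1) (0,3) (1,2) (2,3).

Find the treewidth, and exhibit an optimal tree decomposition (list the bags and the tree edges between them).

Every bag has size at most 3, so the width is 3 − 1 = 2 and tw(G) ≤ 2. For the lower bound, G contains the cycle 2–1–0–3–2, so G is not a forest; only forests have treewidth ≤ 1, hence tw(G) ≥ 2. Combining the bounds, tw(G) = 2.

Treewidth 2.
One optimal decomposition is:
Bags: B1 = {0, 1, 2}  B2 = {0, 2, 3}
Tree: B1–B2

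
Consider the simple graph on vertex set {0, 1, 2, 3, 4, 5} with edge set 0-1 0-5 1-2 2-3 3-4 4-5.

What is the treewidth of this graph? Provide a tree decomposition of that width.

Treewidth 2.
One optimal decomposition is:
Bags: B1 = {1, 2, 3}  B2 = {0, 1, 3}  B3 = {0, 3, 5}  B4 = {3, 4, 5}
Tree: B1–B2, B2–B3, B3–B4

Each bag holds 3 vertices, so the decomposition has width 2, which upper-bounds the treewidth. Since 3–2–1–0–5–4–3 is a cycle in G, G is not acyclic. Forests are exactly the graphs of treewidth ≤ 1, so tw(G) ≥ 2. The upper and lower bounds meet at 2, so that is the treewidth.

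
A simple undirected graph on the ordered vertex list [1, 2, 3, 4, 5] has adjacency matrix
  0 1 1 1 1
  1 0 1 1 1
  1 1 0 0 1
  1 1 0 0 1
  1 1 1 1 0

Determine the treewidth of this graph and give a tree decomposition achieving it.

Every bag has size at most 4, so the width is 4 − 1 = 3 and tw(G) ≤ 3. On the other hand G contains the 4-clique {1, 2, 3, 5}. A clique must lie in a single bag of any decomposition, so no decomposition can have width below 3. Combining the bounds, tw(G) = 3.

Treewidth 3.
Bags: B1 = {1, 2, 3, 5}  B2 = {1, 2, 4, 5}
Tree: B1–B2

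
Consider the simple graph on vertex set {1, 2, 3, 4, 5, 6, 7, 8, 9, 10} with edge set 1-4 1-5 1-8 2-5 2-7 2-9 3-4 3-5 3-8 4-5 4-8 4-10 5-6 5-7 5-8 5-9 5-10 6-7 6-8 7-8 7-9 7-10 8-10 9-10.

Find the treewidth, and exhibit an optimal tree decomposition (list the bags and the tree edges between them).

Treewidth 3.
One optimal decomposition is:
Bags: B1 = {4, 5, 8, 10}  B2 = {5, 7, 8, 10}  B3 = {5, 7, 9, 10}  B4 = {2, 5, 7, 9}  B5 = {3, 4, 5, 8}  B6 = {1, 4, 5, 8}  B7 = {5, 6, 7, 8}
Tree: B1–B2, B2–B3, B3–B4, B1–B5, B1–B6, B2–B7

The largest bag has 4 vertices, giving width 3; this decomposition certifies tw(G) ≤ 3. On the other hand G contains the 4-clique {1, 4, 5, 8}. A clique must lie in a single bag of any decomposition, so no decomposition can have width below 3. Hence tw(G) = 3 exactly.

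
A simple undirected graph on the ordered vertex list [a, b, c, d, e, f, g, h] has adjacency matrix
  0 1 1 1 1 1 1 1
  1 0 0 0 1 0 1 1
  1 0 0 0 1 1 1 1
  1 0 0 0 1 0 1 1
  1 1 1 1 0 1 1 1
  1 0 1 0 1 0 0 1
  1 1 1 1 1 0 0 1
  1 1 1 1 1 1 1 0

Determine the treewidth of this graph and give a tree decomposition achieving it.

Every bag has size at most 5, so the width is 5 − 1 = 4 and tw(G) ≤ 4. On the other hand G contains the 5-clique {a, d, e, g, h}. A clique must lie in a single bag of any decomposition, so no decomposition can have width below 4. Combining the bounds, tw(G) = 4.

Treewidth 4.
Bags: B1 = {a, c, e, g, h}  B2 = {a, c, e, f, h}  B3 = {a, d, e, g, h}  B4 = {a, b, e, g, h}
Tree: B1–B2, B1–B3, B1–B4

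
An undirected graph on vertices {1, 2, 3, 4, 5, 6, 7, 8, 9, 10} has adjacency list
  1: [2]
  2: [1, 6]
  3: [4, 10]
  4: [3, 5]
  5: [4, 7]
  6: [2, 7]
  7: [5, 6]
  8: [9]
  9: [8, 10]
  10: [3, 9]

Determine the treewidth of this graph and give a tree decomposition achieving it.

Treewidth 1.
One optimal decomposition is:
Bags: B1 = {1, 2}  B2 = {2, 6}  B3 = {6, 7}  B4 = {5, 7}  B5 = {4, 5}  B6 = {3, 4}  B7 = {3, 10}  B8 = {9, 10}  B9 = {8, 9}
Tree: B1–B2, B2–B3, B3–B4, B4–B5, B5–B6, B6–B7, B7–B8, B8–B9

Each bag holds 2 vertices, so the decomposition has width 1, which upper-bounds the treewidth. Any graph with an edge has treewidth ≥ 1, and G has the edge 1–2. Combining the bounds, tw(G) = 1.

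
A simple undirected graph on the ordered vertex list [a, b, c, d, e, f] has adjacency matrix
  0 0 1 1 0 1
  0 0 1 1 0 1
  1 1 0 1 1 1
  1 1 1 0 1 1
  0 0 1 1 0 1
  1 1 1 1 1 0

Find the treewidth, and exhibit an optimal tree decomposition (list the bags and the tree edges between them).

Each bag holds 4 vertices, so the decomposition has width 3, which upper-bounds the treewidth. Conversely, {c, d, e, f} is a clique of size 4, and the vertices of any clique must share a bag in every tree decomposition; so some bag has ≥ 4 vertices and tw(G) ≥ 3. Combining the bounds, tw(G) = 3.

Treewidth 3.
Bags: B1 = {b, c, d, f}  B2 = {c, d, e, f}  B3 = {a, c, d, f}
Tree: B1–B2, B2–B3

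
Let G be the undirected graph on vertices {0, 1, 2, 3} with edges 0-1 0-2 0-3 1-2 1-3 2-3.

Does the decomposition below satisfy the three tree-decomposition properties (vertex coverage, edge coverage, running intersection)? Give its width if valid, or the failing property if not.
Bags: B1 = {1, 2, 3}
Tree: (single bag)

A tree decomposition must satisfy three properties: every vertex lies in some bag; for every edge, both endpoints lie together in some bag; and for every vertex, the bags containing it form a connected subtree. Here vertex 0 appears in no bag, so the decomposition is invalid.

No — vertex 0 appears in no bag.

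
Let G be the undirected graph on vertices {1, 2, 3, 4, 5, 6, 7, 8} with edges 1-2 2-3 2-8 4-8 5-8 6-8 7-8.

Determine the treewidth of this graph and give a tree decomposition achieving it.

Treewidth 1.
Bags: B1 = {6, 8}  B2 = {2, 8}  B3 = {1, 2}  B4 = {2, 3}  B5 = {7, 8}  B6 = {5, 8}  B7 = {4, 8}
Tree: B1–B2, B2–B3, B2–B4, B1–B5, B1–B6, B5–B7

Each bag holds 2 vertices, so the decomposition has width 1, which upper-bounds the treewidth. G has an edge, so its treewidth is at least 1. The upper and lower bounds meet at 1, so that is the treewidth.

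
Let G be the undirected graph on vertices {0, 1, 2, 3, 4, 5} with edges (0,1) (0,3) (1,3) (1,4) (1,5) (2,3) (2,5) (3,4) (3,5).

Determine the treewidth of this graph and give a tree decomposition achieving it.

Treewidth 2.
One such decomposition:
Bags: B1 = {1, 3, 4}  B2 = {1, 3, 5}  B3 = {0, 1, 3}  B4 = {2, 3, 5}
Tree: B1–B2, B1–B3, B2–B4

The largest bag has 3 vertices, giving width 2; this decomposition certifies tw(G) ≤ 2. On the other hand G contains the 3-clique {0, 1, 3}. A clique must lie in a single bag of any decomposition, so no decomposition can have width below 2. Hence tw(G) = 2 exactly.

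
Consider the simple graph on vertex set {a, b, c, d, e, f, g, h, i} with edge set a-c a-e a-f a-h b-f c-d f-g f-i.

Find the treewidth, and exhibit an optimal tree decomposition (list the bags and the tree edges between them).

Treewidth 1.
Bags: B1 = {a, f}  B2 = {a, e}  B3 = {b, f}  B4 = {f, g}  B5 = {a, c}  B6 = {f, i}  B7 = {c, d}  B8 = {a, h}
Tree: B1–B2, B1–B3, B1–B4, B2–B5, B1–B6, B5–B7, B1–B8

Each bag holds 2 vertices, so the decomposition has width 1, which upper-bounds the treewidth. Since G has at least one edge (e.g. a–f), it is not an edgeless graph, so tw(G) ≥ 1. Therefore the treewidth is 1.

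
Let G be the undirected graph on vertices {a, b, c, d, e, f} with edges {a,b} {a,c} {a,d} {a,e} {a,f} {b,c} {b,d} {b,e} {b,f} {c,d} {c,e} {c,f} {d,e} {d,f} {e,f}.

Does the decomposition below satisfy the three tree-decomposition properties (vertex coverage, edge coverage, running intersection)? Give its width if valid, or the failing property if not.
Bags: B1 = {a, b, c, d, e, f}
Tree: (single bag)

Vertex coverage: the bags together contain {a, b, c, d, e, f}, the full vertex set. Edge coverage: each edge of G has both endpoints in at least one bag. Running intersection: for every vertex, the bags containing it form a connected subtree. All three properties hold, so this is a valid tree decomposition of width max|bag| − 1 = 5, and hence tw(G) ≤ 5.

Yes; width 5.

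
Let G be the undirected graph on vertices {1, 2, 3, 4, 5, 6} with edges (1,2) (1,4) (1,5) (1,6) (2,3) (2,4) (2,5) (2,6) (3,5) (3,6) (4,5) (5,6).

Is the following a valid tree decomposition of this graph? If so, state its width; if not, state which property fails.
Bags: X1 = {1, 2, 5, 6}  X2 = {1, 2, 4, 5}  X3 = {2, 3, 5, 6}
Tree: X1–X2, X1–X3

Yes; width 3.

Vertex coverage: the bags together contain {1, 2, 3, 4, 5, 6}, the full vertex set. Edge coverage: each edge of G has both endpoints in at least one bag. Running intersection: for every vertex, the bags containing it form a connected subtree. All three properties hold, so this is a valid tree decomposition of width max|bag| − 1 = 3, and hence tw(G) ≤ 3.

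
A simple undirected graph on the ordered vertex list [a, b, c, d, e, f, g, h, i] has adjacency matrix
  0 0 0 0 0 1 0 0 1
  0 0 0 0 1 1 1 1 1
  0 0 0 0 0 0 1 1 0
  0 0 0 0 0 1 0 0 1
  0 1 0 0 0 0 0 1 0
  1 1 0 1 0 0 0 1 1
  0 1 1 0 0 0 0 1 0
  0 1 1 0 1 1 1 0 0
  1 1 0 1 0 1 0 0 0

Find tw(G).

2

A width-2 tree decomposition is:
Bags: B1 = {b, g, h}  B2 = {b, e, h}  B3 = {b, f, h}  B4 = {b, f, i}  B5 = {d, f, i}  B6 = {a, f, i}  B7 = {c, g, h}
Tree: B1–B2, B1–B3, B3–B4, B4–B5, B5–B6, B1–B7
The largest bag has 3 vertices, giving width 2; this decomposition certifies tw(G) ≤ 2. On the other hand G contains the 3-clique {c, g, h}. A clique must lie in a single bag of any decomposition, so no decomposition can have width below 2. Therefore the treewidth is 2.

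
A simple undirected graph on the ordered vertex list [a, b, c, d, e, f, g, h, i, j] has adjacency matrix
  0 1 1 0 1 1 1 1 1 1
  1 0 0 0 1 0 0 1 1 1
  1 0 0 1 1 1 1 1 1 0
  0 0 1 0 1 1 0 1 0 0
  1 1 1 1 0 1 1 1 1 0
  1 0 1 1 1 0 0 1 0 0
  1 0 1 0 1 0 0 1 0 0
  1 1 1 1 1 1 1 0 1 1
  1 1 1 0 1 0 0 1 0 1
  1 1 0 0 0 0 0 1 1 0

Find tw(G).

A width-4 tree decomposition is:
Bags: B1 = {a, c, e, f, h}  B2 = {a, c, e, h, i}  B3 = {a, b, e, h, i}  B4 = {a, b, h, i, j}  B5 = {a, c, e, g, h}  B6 = {c, d, e, f, h}
Tree: B1–B2, B2–B3, B3–B4, B1–B5, B1–B6
The largest bag has 5 vertices, giving width 4; this decomposition certifies tw(G) ≤ 4. On the other hand G contains the 5-clique {c, d, e, f, h}. A clique must lie in a single bag of any decomposition, so no decomposition can have width below 4. Hence tw(G) = 4 exactly.

4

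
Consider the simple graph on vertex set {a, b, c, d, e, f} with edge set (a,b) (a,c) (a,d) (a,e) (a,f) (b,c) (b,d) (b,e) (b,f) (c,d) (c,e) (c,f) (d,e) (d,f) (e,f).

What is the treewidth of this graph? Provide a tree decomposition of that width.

With just one bag of size 6, the width is 6 − 1 = 5, so tw(G) ≤ 5. Conversely, {a, b, c, d, e, f} is a clique of size 6, and the vertices of any clique must share a bag in every tree decomposition; so some bag has ≥ 6 vertices and tw(G) ≥ 5. Combining the bounds, tw(G) = 5.

Treewidth 5.
Bags: B1 = {a, b, c, d, e, f}
Tree: (single bag)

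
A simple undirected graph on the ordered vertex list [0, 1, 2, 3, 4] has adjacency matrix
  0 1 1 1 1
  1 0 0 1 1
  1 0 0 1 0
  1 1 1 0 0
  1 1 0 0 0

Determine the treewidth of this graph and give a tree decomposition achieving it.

Every bag has size at most 3, so the width is 3 − 1 = 2 and tw(G) ≤ 2. Conversely, {0, 1, 3} is a clique of size 3, and the vertices of any clique must share a bag in every tree decomposition; so some bag has ≥ 3 vertices and tw(G) ≥ 2. Therefore the treewidth is 2.

Treewidth 2.
Bags: B1 = {0, 1, 3}  B2 = {0, 2, 3}  B3 = {0, 1, 4}
Tree: B1–B2, B1–B3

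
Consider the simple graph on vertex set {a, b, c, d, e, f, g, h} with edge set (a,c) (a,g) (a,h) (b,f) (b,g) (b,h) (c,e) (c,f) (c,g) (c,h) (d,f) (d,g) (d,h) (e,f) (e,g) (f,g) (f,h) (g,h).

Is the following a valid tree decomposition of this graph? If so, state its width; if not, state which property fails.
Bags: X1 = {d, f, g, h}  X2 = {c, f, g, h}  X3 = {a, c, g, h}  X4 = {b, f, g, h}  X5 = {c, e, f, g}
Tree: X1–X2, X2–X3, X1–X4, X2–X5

Vertex coverage: the bags together contain {a, b, c, d, e, f, g, h}, the full vertex set. Edge coverage: each edge of G has both endpoints in at least one bag. Running intersection: for every vertex, the bags containing it form a connected subtree. All three properties hold, so this is a valid tree decomposition of width max|bag| − 1 = 3, and hence tw(G) ≤ 3.

Yes; width 3.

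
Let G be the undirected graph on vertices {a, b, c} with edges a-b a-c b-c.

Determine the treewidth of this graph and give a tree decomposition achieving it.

With just one bag of size 3, the width is 3 − 1 = 2, so tw(G) ≤ 2. On the other hand G contains the 3-clique {a, b, c}. A clique must lie in a single bag of any decomposition, so no decomposition can have width below 2. Combining the bounds, tw(G) = 2.

Treewidth 2.
Bags: B1 = {a, b, c}
Tree: (single bag)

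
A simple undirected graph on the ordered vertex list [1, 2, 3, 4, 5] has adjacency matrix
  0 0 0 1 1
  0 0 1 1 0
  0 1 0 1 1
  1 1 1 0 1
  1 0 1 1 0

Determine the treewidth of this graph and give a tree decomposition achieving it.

Treewidth 2.
One optimal decomposition is:
Bags: B1 = {3, 4, 5}  B2 = {1, 4, 5}  B3 = {2, 3, 4}
Tree: B1–B2, B1–B3

The largest bag has 3 vertices, giving width 2; this decomposition certifies tw(G) ≤ 2. Conversely, {1, 4, 5} is a clique of size 3, and the vertices of any clique must share a bag in every tree decomposition; so some bag has ≥ 3 vertices and tw(G) ≥ 2. Combining the bounds, tw(G) = 2.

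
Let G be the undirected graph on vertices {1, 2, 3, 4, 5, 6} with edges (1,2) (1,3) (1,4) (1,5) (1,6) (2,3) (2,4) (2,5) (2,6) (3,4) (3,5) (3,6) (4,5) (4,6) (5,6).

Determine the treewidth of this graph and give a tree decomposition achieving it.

A single bag containing all 6 vertices is trivially a valid decomposition of width 5. On the other hand G contains the 6-clique {1, 2, 3, 4, 5, 6}. A clique must lie in a single bag of any decomposition, so no decomposition can have width below 5. The upper and lower bounds meet at 5, so that is the treewidth.

Treewidth 5.
Bags: B1 = {1, 2, 3, 4, 5, 6}
Tree: (single bag)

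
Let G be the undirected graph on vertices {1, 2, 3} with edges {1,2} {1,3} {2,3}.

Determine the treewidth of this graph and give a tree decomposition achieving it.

Treewidth 2.
One optimal decomposition is:
Bags: B1 = {1, 2, 3}
Tree: (single bag)

With just one bag of size 3, the width is 3 − 1 = 2, so tw(G) ≤ 2. For the lower bound, the 3 vertices {1, 2, 3} are pairwise adjacent, and any tree decomposition puts a clique entirely inside one bag — forcing width ≥ 2. Hence tw(G) = 2 exactly.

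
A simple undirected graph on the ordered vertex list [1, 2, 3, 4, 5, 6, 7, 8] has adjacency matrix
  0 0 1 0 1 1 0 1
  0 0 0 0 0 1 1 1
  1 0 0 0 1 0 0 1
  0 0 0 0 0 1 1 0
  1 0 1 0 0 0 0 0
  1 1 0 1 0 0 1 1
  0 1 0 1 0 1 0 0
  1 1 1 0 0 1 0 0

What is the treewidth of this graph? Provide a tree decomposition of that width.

The largest bag has 3 vertices, giving width 2; this decomposition certifies tw(G) ≤ 2. For the lower bound, the 3 vertices {1, 3, 8} are pairwise adjacent, and any tree decomposition puts a clique entirely inside one bag — forcing width ≥ 2. Hence tw(G) = 2 exactly.

Treewidth 2.
One optimal decomposition is:
Bags: B1 = {2, 6, 8}  B2 = {2, 6, 7}  B3 = {4, 6, 7}  B4 = {1, 6, 8}  B5 = {1, 3, 8}  B6 = {1, 3, 5}
Tree: B1–B2, B2–B3, B1–B4, B4–B5, B5–B6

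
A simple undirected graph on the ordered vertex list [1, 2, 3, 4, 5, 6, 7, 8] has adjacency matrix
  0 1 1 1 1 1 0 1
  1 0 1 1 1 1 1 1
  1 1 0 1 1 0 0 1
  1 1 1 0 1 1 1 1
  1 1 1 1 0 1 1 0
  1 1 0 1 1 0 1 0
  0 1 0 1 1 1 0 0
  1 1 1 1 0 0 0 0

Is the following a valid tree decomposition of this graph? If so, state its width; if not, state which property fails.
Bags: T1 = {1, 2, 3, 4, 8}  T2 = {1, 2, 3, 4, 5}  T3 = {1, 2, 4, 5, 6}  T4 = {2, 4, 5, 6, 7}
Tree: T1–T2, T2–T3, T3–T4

Vertex coverage: the bags together contain {1, 2, 3, 4, 5, 6, 7, 8}, the full vertex set. Edge coverage: each edge of G has both endpoints in at least one bag. Running intersection: for every vertex, the bags containing it form a connected subtree. All three properties hold, so this is a valid tree decomposition of width max|bag| − 1 = 4, and hence tw(G) ≤ 4.

Yes; width 4.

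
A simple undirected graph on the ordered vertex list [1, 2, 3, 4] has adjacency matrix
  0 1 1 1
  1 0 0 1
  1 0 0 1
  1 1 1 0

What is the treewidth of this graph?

2

A width-2 tree decomposition is:
Bags: B1 = {1, 2, 4}  B2 = {1, 3, 4}
Tree: B1–B2
Each bag holds 3 vertices, so the decomposition has width 2, which upper-bounds the treewidth. On the other hand G contains the 3-clique {1, 2, 4}. A clique must lie in a single bag of any decomposition, so no decomposition can have width below 2. Combining the bounds, tw(G) = 2.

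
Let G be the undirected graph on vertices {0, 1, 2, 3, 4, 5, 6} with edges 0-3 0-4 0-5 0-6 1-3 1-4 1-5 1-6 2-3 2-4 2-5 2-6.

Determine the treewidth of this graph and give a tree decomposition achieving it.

Every bag has size at most 4, so the width is 4 − 1 = 3 and tw(G) ≤ 3. For the lower bound: the 4 vertex sets {2,5}, {0,4}, {1}, {6} are disjoint, each induces a connected subgraph, and every pair is joined by at least one edge of G. Contracting each set to a single vertex therefore yields K_{4} as a minor, and since treewidth is minor-monotone, tw(G) ≥ tw(K_{4}) = 3. Combining the bounds, tw(G) = 3.

Treewidth 3.
Bags: B1 = {0, 1, 2, 5}  B2 = {0, 1, 2, 4}  B3 = {0, 1, 2, 6}  B4 = {0, 1, 2, 3}
Tree: B1–B2, B2–B3, B3–B4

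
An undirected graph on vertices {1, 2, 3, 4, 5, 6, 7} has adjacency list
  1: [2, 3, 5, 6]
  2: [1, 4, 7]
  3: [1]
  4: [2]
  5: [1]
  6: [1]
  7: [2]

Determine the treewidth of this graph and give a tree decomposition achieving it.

Treewidth 1.
One optimal decomposition is:
Bags: B1 = {2, 4}  B2 = {1, 2}  B3 = {1, 3}  B4 = {1, 6}  B5 = {1, 5}  B6 = {2, 7}
Tree: B1–B2, B2–B3, B2–B4, B4–B5, B1–B6

Every bag has size at most 2, so the width is 2 − 1 = 1 and tw(G) ≤ 1. Since G has at least one edge (e.g. 4–2), it is not an edgeless graph, so tw(G) ≥ 1. Therefore the treewidth is 1.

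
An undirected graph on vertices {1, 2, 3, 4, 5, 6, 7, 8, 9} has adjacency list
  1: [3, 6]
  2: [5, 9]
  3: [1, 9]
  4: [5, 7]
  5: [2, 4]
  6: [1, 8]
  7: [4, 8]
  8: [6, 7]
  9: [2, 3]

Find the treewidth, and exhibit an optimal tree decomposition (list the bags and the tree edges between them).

Each bag holds 3 vertices, so the decomposition has width 2, which upper-bounds the treewidth. Since 6–1–3–9–2–5–4–7–8–6 is a cycle in G, G is not acyclic. Forests are exactly the graphs of treewidth ≤ 1, so tw(G) ≥ 2. Therefore the treewidth is 2.

Treewidth 2.
One optimal decomposition is:
Bags: B1 = {1, 3, 6}  B2 = {3, 6, 9}  B3 = {2, 6, 9}  B4 = {2, 5, 6}  B5 = {4, 5, 6}  B6 = {4, 6, 7}  B7 = {6, 7, 8}
Tree: B1–B2, B2–B3, B3–B4, B4–B5, B5–B6, B6–B7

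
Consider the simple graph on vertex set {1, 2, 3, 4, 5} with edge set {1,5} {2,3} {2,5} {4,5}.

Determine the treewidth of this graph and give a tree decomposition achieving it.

Treewidth 1.
One such decomposition:
Bags: B1 = {2, 3}  B2 = {2, 5}  B3 = {1, 5}  B4 = {4, 5}
Tree: B1–B2, B2–B3, B2–B4

Every bag has size at most 2, so the width is 2 − 1 = 1 and tw(G) ≤ 1. Since G has at least one edge (e.g. 2–3), it is not an edgeless graph, so tw(G) ≥ 1. The upper and lower bounds meet at 1, so that is the treewidth.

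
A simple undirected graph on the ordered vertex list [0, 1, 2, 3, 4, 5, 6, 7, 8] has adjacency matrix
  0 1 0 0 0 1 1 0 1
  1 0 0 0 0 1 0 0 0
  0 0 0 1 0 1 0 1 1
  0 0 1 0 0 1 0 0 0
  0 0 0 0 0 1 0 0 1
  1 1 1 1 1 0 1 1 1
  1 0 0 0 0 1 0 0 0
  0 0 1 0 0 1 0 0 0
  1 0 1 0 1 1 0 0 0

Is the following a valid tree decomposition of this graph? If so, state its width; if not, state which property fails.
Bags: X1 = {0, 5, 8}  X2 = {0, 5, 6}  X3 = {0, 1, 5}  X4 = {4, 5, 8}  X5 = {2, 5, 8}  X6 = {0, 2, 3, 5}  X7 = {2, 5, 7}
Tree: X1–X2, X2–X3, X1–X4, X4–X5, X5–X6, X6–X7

A tree decomposition must satisfy three properties: every vertex lies in some bag; for every edge, both endpoints lie together in some bag; and for every vertex, the bags containing it form a connected subtree. Here bags containing vertex 0 are not connected in the tree, so the decomposition is invalid.

No — bags containing vertex 0 are not connected in the tree.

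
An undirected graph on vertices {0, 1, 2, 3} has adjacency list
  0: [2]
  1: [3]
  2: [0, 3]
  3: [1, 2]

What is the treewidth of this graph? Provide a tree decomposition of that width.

Treewidth 1.
Bags: B1 = {1, 3}  B2 = {2, 3}  B3 = {0, 2}
Tree: B1–B2, B2–B3

Every bag has size at most 2, so the width is 2 − 1 = 1 and tw(G) ≤ 1. Since G has at least one edge (e.g. 1–3), it is not an edgeless graph, so tw(G) ≥ 1. The upper and lower bounds meet at 1, so that is the treewidth.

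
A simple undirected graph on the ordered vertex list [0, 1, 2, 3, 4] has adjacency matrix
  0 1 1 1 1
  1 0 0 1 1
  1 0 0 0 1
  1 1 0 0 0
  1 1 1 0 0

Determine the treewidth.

2

A width-2 tree decomposition is:
Bags: B1 = {0, 1, 4}  B2 = {0, 1, 3}  B3 = {0, 2, 4}
Tree: B1–B2, B1–B3
The largest bag has 3 vertices, giving width 2; this decomposition certifies tw(G) ≤ 2. For the lower bound, the 3 vertices {0, 1, 3} are pairwise adjacent, and any tree decomposition puts a clique entirely inside one bag — forcing width ≥ 2. Combining the bounds, tw(G) = 2.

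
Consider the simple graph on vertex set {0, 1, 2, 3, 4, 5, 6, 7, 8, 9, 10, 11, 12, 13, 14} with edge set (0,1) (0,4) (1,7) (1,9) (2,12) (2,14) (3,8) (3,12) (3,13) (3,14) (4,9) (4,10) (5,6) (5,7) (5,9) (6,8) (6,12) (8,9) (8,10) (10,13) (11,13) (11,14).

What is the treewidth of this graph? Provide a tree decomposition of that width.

Treewidth 3.
One optimal decomposition is:
Bags: B1 = {0, 1, 5, 7}  B2 = {0, 1, 5, 9}  B3 = {0, 4, 5, 9}  B4 = {4, 5, 6, 9}  B5 = {4, 6, 8, 9}  B6 = {4, 6, 8, 10}  B7 = {6, 8, 10, 12}  B8 = {3, 8, 10, 12}  B9 = {3, 10, 12, 13}  B10 = {2, 3, 12, 13}  B11 = {2, 3, 13, 14}  B12 = {2, 11, 13, 14}
Tree: B1–B2, B2–B3, B3–B4, B4–B5, B5–B6, B6–B7, B7–B8, B8–B9, B9–B10, B10–B11, B11–B12

Every bag has size at most 4, so the width is 4 − 1 = 3 and tw(G) ≤ 3. For the lower bound: the 4 vertex sets {0,1,7}, {5}, {9}, {4,6,8,10} are disjoint, each induces a connected subgraph, and every pair is joined by at least one edge of G. Contracting each set to a single vertex therefore yields K_{4} as a minor, and since treewidth is minor-monotone, tw(G) ≥ tw(K_{4}) = 3. Therefore the treewidth is 3.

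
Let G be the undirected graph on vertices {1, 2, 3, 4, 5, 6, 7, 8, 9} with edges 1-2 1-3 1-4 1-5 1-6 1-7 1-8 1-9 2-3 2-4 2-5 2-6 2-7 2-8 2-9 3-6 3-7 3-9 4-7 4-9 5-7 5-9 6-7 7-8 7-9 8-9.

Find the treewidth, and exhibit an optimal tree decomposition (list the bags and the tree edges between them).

Treewidth 4.
One such decomposition:
Bags: B1 = {1, 2, 5, 7, 9}  B2 = {1, 2, 4, 7, 9}  B3 = {1, 2, 7, 8, 9}  B4 = {1, 2, 3, 7, 9}  B5 = {1, 2, 3, 6, 7}
Tree: B1–B2, B1–B3, B3–B4, B4–B5

The largest bag has 5 vertices, giving width 4; this decomposition certifies tw(G) ≤ 4. Conversely, {1, 2, 7, 8, 9} is a clique of size 5, and the vertices of any clique must share a bag in every tree decomposition; so some bag has ≥ 5 vertices and tw(G) ≥ 4. Hence tw(G) = 4 exactly.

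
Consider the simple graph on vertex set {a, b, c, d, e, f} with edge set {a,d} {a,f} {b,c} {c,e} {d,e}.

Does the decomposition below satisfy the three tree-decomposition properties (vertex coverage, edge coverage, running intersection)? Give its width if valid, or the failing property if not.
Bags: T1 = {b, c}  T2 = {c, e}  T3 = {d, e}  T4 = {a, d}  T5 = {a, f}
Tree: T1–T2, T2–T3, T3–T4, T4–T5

Vertex coverage: the bags together contain {a, b, c, d, e, f}, the full vertex set. Edge coverage: each edge of G has both endpoints in at least one bag. Running intersection: for every vertex, the bags containing it form a connected subtree. All three properties hold, so this is a valid tree decomposition of width max|bag| − 1 = 1, and hence tw(G) ≤ 1.

Yes; width 1.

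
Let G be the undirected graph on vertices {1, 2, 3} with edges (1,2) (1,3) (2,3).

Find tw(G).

2

A width-2 tree decomposition is:
Bags: B1 = {1, 2, 3}
Tree: (single bag)
A single bag containing all 3 vertices is trivially a valid decomposition of width 2. For the lower bound, the 3 vertices {1, 2, 3} are pairwise adjacent, and any tree decomposition puts a clique entirely inside one bag — forcing width ≥ 2. Therefore the treewidth is 2.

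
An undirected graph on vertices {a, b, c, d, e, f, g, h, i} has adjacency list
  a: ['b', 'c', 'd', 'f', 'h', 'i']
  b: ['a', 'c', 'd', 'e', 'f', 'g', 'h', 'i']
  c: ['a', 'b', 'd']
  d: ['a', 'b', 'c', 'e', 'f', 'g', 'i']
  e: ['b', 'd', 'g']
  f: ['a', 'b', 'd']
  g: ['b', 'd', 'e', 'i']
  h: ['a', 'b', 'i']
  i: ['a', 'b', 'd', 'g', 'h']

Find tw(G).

3

A width-3 tree decomposition is:
Bags: B1 = {a, b, d, i}  B2 = {a, b, d, f}  B3 = {a, b, h, i}  B4 = {b, d, g, i}  B5 = {a, b, c, d}  B6 = {b, d, e, g}
Tree: B1–B2, B1–B3, B1–B4, B1–B5, B4–B6
Every bag has size at most 4, so the width is 4 − 1 = 3 and tw(G) ≤ 3. Conversely, {b, d, e, g} is a clique of size 4, and the vertices of any clique must share a bag in every tree decomposition; so some bag has ≥ 4 vertices and tw(G) ≥ 3. Combining the bounds, tw(G) = 3.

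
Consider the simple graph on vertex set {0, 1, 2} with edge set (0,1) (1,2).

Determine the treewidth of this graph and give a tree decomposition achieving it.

Treewidth 1.
One such decomposition:
Bags: B1 = {1, 2}  B2 = {0, 1}
Tree: B1–B2

Every bag has size at most 2, so the width is 2 − 1 = 1 and tw(G) ≤ 1. G has an edge, so its treewidth is at least 1. Therefore the treewidth is 1.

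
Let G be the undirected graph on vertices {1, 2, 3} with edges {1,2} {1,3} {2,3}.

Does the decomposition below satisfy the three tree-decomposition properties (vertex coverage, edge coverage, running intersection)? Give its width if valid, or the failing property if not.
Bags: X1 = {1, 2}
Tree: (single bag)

No — vertex 3 appears in no bag.

A tree decomposition must satisfy three properties: every vertex lies in some bag; for every edge, both endpoints lie together in some bag; and for every vertex, the bags containing it form a connected subtree. Here vertex 3 appears in no bag, so the decomposition is invalid.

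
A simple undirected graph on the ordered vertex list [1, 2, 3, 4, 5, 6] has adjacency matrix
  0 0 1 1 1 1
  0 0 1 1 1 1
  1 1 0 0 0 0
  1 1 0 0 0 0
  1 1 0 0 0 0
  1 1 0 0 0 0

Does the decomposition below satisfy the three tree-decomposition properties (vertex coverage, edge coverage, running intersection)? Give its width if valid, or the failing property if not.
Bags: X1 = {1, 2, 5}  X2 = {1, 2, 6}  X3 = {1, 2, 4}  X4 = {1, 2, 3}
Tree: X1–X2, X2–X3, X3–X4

Every vertex of G appears in some bag (union = {1, 2, 3, 4, 5, 6}); every edge is covered by a bag; and for each vertex v the set of bags containing v is connected in the bag tree. The decomposition is therefore valid. The largest bag has 3 vertices, so the width is 2.

Yes; width 2.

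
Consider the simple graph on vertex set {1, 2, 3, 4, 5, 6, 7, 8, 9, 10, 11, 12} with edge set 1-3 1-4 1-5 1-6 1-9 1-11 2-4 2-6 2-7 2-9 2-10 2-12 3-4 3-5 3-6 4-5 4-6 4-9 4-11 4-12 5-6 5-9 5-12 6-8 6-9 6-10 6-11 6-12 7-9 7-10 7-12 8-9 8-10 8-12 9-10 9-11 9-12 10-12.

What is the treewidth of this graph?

A width-4 tree decomposition is:
Bags: B1 = {1, 4, 5, 6, 9}  B2 = {4, 5, 6, 9, 12}  B3 = {1, 4, 6, 9, 11}  B4 = {2, 4, 6, 9, 12}  B5 = {2, 6, 9, 10, 12}  B6 = {1, 3, 4, 5, 6}  B7 = {6, 8, 9, 10, 12}  B8 = {2, 7, 9, 10, 12}
Tree: B1–B2, B1–B3, B2–B4, B4–B5, B1–B6, B5–B7, B5–B8
Every bag has size at most 5, so the width is 5 − 1 = 4 and tw(G) ≤ 4. On the other hand G contains the 5-clique {6, 8, 9, 10, 12}. A clique must lie in a single bag of any decomposition, so no decomposition can have width below 4. The upper and lower bounds meet at 4, so that is the treewidth.

4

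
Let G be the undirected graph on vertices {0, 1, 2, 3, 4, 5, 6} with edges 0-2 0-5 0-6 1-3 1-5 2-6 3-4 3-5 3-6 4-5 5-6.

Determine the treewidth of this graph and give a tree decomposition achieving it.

The largest bag has 3 vertices, giving width 2; this decomposition certifies tw(G) ≤ 2. Conversely, {0, 2, 6} is a clique of size 3, and the vertices of any clique must share a bag in every tree decomposition; so some bag has ≥ 3 vertices and tw(G) ≥ 2. Combining the bounds, tw(G) = 2.

Treewidth 2.
Bags: B1 = {3, 4, 5}  B2 = {1, 3, 5}  B3 = {3, 5, 6}  B4 = {0, 5, 6}  B5 = {0, 2, 6}
Tree: B1–B2, B2–B3, B3–B4, B4–B5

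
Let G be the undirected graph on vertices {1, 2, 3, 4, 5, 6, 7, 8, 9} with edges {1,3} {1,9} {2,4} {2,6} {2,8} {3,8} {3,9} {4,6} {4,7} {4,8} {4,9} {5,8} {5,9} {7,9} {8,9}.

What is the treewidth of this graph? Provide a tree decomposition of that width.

Every bag has size at most 3, so the width is 3 − 1 = 2 and tw(G) ≤ 2. On the other hand G contains the 3-clique {3, 8, 9}. A clique must lie in a single bag of any decomposition, so no decomposition can have width below 2. Combining the bounds, tw(G) = 2.

Treewidth 2.
One such decomposition:
Bags: B1 = {3, 8, 9}  B2 = {4, 8, 9}  B3 = {5, 8, 9}  B4 = {1, 3, 9}  B5 = {2, 4, 8}  B6 = {4, 7, 9}  B7 = {2, 4, 6}
Tree: B1–B2, B1–B3, B1–B4, B2–B5, B2–B6, B5–B7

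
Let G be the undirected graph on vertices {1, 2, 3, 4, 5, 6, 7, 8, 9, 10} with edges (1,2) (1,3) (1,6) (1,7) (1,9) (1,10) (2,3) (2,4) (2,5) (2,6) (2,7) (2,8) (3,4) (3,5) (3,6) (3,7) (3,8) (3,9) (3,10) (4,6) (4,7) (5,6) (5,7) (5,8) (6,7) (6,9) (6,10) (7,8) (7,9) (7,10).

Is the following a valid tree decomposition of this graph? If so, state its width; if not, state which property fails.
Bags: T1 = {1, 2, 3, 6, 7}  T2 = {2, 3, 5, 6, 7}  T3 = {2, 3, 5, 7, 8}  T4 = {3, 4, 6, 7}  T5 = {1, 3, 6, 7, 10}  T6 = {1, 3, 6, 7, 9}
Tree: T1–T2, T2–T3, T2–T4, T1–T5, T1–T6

No — edge (2,4) lies in no bag.

A tree decomposition must satisfy three properties: every vertex lies in some bag; for every edge, both endpoints lie together in some bag; and for every vertex, the bags containing it form a connected subtree. Here edge (2,4) lies in no bag, so the decomposition is invalid.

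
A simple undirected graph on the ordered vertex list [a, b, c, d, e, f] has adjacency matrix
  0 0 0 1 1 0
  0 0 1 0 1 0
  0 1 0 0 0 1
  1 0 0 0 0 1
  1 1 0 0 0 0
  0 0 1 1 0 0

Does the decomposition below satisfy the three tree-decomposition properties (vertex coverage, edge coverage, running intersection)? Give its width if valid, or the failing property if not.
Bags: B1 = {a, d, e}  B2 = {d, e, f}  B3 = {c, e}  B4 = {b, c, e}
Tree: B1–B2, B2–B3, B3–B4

No — edge (f,c) lies in no bag.

A tree decomposition must satisfy three properties: every vertex lies in some bag; for every edge, both endpoints lie together in some bag; and for every vertex, the bags containing it form a connected subtree. Here edge (f,c) lies in no bag, so the decomposition is invalid.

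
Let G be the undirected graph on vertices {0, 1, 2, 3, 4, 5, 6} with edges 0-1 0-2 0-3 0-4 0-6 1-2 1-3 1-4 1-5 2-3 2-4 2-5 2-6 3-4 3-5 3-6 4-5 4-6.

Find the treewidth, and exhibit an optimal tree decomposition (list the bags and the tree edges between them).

Every bag has size at most 5, so the width is 5 − 1 = 4 and tw(G) ≤ 4. For the lower bound, the 5 vertices {0, 1, 2, 3, 4} are pairwise adjacent, and any tree decomposition puts a clique entirely inside one bag — forcing width ≥ 4. Therefore the treewidth is 4.

Treewidth 4.
One optimal decomposition is:
Bags: B1 = {0, 1, 2, 3, 4}  B2 = {0, 2, 3, 4, 6}  B3 = {1, 2, 3, 4, 5}
Tree: B1–B2, B1–B3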